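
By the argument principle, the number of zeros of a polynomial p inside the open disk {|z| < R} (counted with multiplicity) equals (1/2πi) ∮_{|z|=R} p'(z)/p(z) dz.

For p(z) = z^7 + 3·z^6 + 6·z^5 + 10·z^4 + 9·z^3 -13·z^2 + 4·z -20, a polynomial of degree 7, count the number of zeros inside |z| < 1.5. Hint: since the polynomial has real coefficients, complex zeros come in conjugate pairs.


The zeros of p are: (0 + 1i), (0 - 1i), (0 + 2i), (0 - 2i), (-2 + 1i), (-2 - 1i), 1.
Their magnitudes are: 1, 1, 2, 2, 2.236, 2.236, 1.
Zeros with |z| < R = 1.5: (0 + 1i), (0 - 1i), 1.
Count = 3.
By the argument principle, (1/2πi) ∮_{|z|=R} p'(z)/p(z) dz equals exactly this count.

Number of zeros inside |z| < 1.5: 3.


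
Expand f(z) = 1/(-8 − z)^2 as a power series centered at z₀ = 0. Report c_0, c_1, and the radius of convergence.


Let w = z − z₀, so z = z₀ + w.
Then -8 − z = -8 − (z₀ + w) = (-8 − z₀) − w = -8 − w.
f(z) = 1/(-8 − w)^2 = (1/(-8)^2) · (1 − w/(-8))^{−2}.
By the binomial series (1−u)^{−2} = Σ_{n≥0} C(n+1, 1) u^n for |u|<1, with u = w/(-8):
  c_n = C(n+1, 1) / (-8)^(n+2).
  c_0 = 1/(-8)^2 = 1/64.
  c_1 = 2/(-8)^3 = -1/256.
The series is valid for |w/d| < 1, i.e. |z − z₀| < |d|.
Radius of convergence: R = |-8 − z₀| = |-8| = 8 (distance from z₀ to the singularity z = -8).

c_0 = 1/64, c_1 = -1/256; R = 8.


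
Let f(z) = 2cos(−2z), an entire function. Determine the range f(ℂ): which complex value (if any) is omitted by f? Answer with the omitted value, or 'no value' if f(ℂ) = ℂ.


Little Picard bounds the complement of f(ℂ) to at most one point.
cos is entire and surjective onto ℂ: for every w ∈ ℂ, cos(ζ) = w has a solution ζ ∈ ℂ (e.g., via the complex inverse arccos). With ζ = −2z this gives z = ζ/(-2). Then 2·cos(−2z) takes every value in 2·ℂ = ℂ, and adding 0 is a bijection of ℂ. So f is surjective and omits no value. (Note: only on the real line is cos bounded by [−1, 1].)

Omitted value: no value.


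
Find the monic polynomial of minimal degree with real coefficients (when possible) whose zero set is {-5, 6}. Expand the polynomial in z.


The polynomial is p(z) = ∏_{α ∈ S} (z − α), where S = {-5, 6}.
Expanding the product yields: p(z) = z^2 -z -30.
The resulting polynomial has degree 2 and real coefficients as required.

p(z) = z^2 -z -30.


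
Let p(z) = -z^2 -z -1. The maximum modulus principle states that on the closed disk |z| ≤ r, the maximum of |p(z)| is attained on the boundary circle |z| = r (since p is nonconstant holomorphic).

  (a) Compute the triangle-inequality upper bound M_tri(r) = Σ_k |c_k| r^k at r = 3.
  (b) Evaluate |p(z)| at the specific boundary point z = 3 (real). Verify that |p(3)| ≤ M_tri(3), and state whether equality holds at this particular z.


Coefficients: c_0 = -1, c_1 = -1, c_2 = -1. Radius r = 3.
Part (a). Triangle bound: M_tri(r) = Σ_k |c_k| r^k
  = |-1|·3^0 + |-1|·3^1 + |-1|·3^2
  = 1 + 3 + 9 = 13.
This bounds M(r) := max_{|z|=r} |p(z)| from above; equality holds iff all terms c_k z^k can be made to align in phase at a single z on |z|=r.
Part (b). At z = 3 (real, on the circle |z| = r):
  p(3) = (-1)·3^0 + (-1)·3^1 + (-1)·3^2 = -13.
  |p(3)| = 13.
Since all nonzero coefficients share the same sign, |p(3)| = 13 = M_tri(3); the triangle bound is attained at z = 3, so in fact M(r) = 13.

M_tri(3) = 13; |p(3)| = 13; equality at z=3: yes.


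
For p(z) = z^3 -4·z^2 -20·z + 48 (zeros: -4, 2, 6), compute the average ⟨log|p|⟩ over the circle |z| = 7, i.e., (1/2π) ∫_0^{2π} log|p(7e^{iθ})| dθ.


Zeros: -4, 2, 6; r = 7.
Inside |z| < r: -4, 2, 6. Outside (|z| ≥ r): ∅.
p(0) = 48, so log|p(0)| = log(48) = 3.8712.
Apply Jensen: I(r) = log|p(0)| + Σ_k log(r/|z_k|), summed over zeros inside |z| < r.
  log(r/|z_k|) for z_k = -4: log(7/4) = 0.5596
  log(r/|z_k|) for z_k = 2: log(7/2) = 1.2528
  log(r/|z_k|) for z_k = 6: log(7/6) = 0.1542
Sum over inside zeros: 1.9665.
I(r) = log|p(0)| + (inside sum) = 3.8712 + 1.9665 = 5.8377.
Closed form (all zeros inside, monic): I(r) = n·log(r) = 3·log(7) = 5.8377. ✓

I(r) ≈ 5.8377.


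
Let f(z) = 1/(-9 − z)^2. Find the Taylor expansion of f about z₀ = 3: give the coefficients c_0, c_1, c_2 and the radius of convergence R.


Let w = z − z₀, so z = z₀ + w.
Then -9 − z = -9 − (z₀ + w) = (-9 − z₀) − w = -12 − w.
f(z) = 1/(-12 − w)^2 = (1/(-12)^2) · (1 − w/(-12))^{−2}.
By the binomial series (1−u)^{−2} = Σ_{n≥0} C(n+1, 1) u^n for |u|<1, with u = w/(-12):
  c_n = C(n+1, 1) / (-12)^(n+2).
  c_0 = 1/(-12)^2 = 1/144.
  c_1 = 2/(-12)^3 = -1/864.
  c_2 = 3/(-12)^4 = 1/6912.
The series is valid for |w/d| < 1, i.e. |z − z₀| < |d|.
Radius of convergence: R = |-9 − z₀| = |-12| = 12 (distance from z₀ to the singularity z = -9).

c_0 = 1/144, c_1 = -1/864, c_2 = 1/6912; R = 12.


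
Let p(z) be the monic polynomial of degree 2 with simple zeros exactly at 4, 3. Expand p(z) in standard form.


The polynomial is p(z) = ∏_{α ∈ S} (z − α), where S = {4, 3}.
Expanding the product yields: p(z) = z^2 -7·z + 12.
The resulting polynomial has degree 2 and real coefficients as required.

p(z) = z^2 -7·z + 12.


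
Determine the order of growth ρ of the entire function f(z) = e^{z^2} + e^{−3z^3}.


Each summand is entire of order 2 and 3 respectively (as in the single-exponential case). The order of a sum is at most the max of the orders, so ρ ≤ 3. For the lower bound: on |z|=r choose arg z so that -3z^3 is real positive; then |e^{-3z^3}| = e^{3r^3} while |e^{1z^2}| ≤ e^{1r^2} = o(e^{3r^3}). So |f| ≥ e^{3r^3}(1 − o(1)) and ρ ≥ 3. Hence ρ = max(2, 3) = 3.
Therefore ρ = 3.

Order ρ = 3.


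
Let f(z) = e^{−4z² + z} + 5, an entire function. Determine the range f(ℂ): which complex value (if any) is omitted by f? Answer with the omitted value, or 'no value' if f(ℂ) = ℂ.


Little Picard bounds the complement of f(ℂ) to at most one point.
The exponent g(z) = −4z² + z is a nonconstant polynomial, hence surjective onto ℂ. So e^{g(z)} takes every value in {e^w : w ∈ ℂ} = ℂ ∖ {0}. Adding 5 shifts the range to ℂ ∖ {5}. f omits exactly 5.

Omitted value: 5.


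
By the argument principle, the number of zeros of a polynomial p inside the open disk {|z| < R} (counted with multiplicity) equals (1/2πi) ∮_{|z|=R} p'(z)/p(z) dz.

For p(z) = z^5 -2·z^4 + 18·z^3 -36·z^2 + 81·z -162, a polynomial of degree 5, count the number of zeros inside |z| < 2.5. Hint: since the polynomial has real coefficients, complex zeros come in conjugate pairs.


The zeros of p are: (0 + 3i), (0 - 3i), 2, (0 + 3i), (0 - 3i).
Their magnitudes are: 3, 3, 2, 3, 3.
Zeros with |z| < R = 2.5: 2.
Count = 1.
By the argument principle, (1/2πi) ∮_{|z|=R} p'(z)/p(z) dz equals exactly this count.

Number of zeros inside |z| < 2.5: 1.


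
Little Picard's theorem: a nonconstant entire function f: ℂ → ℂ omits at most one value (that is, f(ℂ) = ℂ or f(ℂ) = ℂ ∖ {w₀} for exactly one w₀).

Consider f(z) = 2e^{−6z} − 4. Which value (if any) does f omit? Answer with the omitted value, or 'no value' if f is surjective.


Little Picard bounds the complement of f(ℂ) to at most one point.
e^{−6z} is never zero on ℂ, so 2·e^{−6z} takes every value in ℂ ∖ {0}. Adding -4 shifts the range to ℂ ∖ {-4}. Thus f omits exactly the value -4.

Omitted value: -4.


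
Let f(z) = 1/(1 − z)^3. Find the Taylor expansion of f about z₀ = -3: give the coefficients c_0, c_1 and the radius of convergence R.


Let w = z − z₀, so z = z₀ + w.
Then 1 − z = 1 − (z₀ + w) = (1 − z₀) − w = 4 − w.
f(z) = 1/(4 − w)^3 = (1/(4)^3) · (1 − w/(4))^{−3}.
By the binomial series (1−u)^{−3} = Σ_{n≥0} C(n+2, 2) u^n for |u|<1, with u = w/(4):
  c_n = C(n+2, 2) / (4)^(n+3).
  c_0 = 1/(4)^3 = 1/64.
  c_1 = 3/(4)^4 = 3/256.
The series is valid for |w/d| < 1, i.e. |z − z₀| < |d|.
Radius of convergence: R = |1 − z₀| = |4| = 4 (distance from z₀ to the singularity z = 1).

c_0 = 1/64, c_1 = 3/256; R = 4.


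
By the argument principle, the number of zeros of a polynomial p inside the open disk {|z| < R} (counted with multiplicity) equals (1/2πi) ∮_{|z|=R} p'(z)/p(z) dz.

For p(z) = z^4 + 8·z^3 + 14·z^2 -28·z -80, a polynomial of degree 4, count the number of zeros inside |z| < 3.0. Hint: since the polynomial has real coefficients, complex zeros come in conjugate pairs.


The zeros of p are: (-3 + 1i), (-3 - 1i), 2, -4.
Their magnitudes are: 3.162, 3.162, 2, 4.
Zeros with |z| < R = 3.0: 2.
Count = 1.
By the argument principle, (1/2πi) ∮_{|z|=R} p'(z)/p(z) dz equals exactly this count.

Number of zeros inside |z| < 3.0: 1.


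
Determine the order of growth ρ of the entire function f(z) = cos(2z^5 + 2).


Write cos(w) = (e^{iw} ± e^{−iw})/(2 or 2i), so |cos(w)| ≤ e^{|w|}. With w = 2z^5 + 2, |w| ≤ 2r^5 + 2 on |z|=r, giving M(r) ≤ e^{2r^5 + 2} and ρ ≤ 5. For the lower bound, choose z on |z|=r with 2z^5 purely imaginary of modulus 2r^5; then |cos(2z^5 + 2)| grows like e^{2r^5}/2, so ρ ≥ 5. Hence ρ = 5.
Therefore ρ = 5.

Order ρ = 5.


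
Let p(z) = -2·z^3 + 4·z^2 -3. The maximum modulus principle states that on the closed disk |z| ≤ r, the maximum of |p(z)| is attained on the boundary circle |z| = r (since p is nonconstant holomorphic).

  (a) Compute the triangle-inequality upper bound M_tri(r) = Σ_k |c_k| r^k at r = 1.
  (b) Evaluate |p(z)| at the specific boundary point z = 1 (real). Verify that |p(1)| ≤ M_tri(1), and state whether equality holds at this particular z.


Coefficients: c_0 = -3, c_1 = 0, c_2 = 4, c_3 = -2. Radius r = 1.
Part (a). Triangle bound: M_tri(r) = Σ_k |c_k| r^k
  = |-3|·1^0 + |0|·1^1 + |4|·1^2 + |-2|·1^3
  = 3 + 0 + 4 + 2 = 9.
This bounds M(r) := max_{|z|=r} |p(z)| from above; equality holds iff all terms c_k z^k can be made to align in phase at a single z on |z|=r.
Part (b). At z = 1 (real, on the circle |z| = r):
  p(1) = (-3)·1^0 + (0)·1^1 + (4)·1^2 + (-2)·1^3 = -1.
  |p(1)| = 1.
Check: |p(1)| = 1 ≤ 9 = M_tri(1). ✓ Equality does not hold at z = 1 (the coefficients have mixed signs, so the terms do not all align in phase there).

M_tri(1) = 9; |p(1)| = 1; equality at z=1: no.


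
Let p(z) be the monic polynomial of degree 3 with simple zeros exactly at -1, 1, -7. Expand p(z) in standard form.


The polynomial is p(z) = ∏_{α ∈ S} (z − α), where S = {-1, 1, -7}.
Expanding the product yields: p(z) = z^3 + 7·z^2 -z -7.
The resulting polynomial has degree 3 and real coefficients as required.

p(z) = z^3 + 7·z^2 -z -7.


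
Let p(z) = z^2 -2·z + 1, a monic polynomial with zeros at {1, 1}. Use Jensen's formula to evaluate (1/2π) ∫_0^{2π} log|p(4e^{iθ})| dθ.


Zeros: 1, 1; r = 4.
Inside |z| < r: 1, 1. Outside (|z| ≥ r): ∅.
p(0) = 1, so log|p(0)| = log(1) = 0.0000.
Apply Jensen: I(r) = log|p(0)| + Σ_k log(r/|z_k|), summed over zeros inside |z| < r.
  log(r/|z_k|) for z_k = 1: log(4/1) = 1.3863
  log(r/|z_k|) for z_k = 1: log(4/1) = 1.3863
Sum over inside zeros: 2.7726.
I(r) = log|p(0)| + (inside sum) = 0.0000 + 2.7726 = 2.7726.
Closed form (all zeros inside, monic): I(r) = n·log(r) = 2·log(4) = 2.7726. ✓

I(r) ≈ 2.7726.


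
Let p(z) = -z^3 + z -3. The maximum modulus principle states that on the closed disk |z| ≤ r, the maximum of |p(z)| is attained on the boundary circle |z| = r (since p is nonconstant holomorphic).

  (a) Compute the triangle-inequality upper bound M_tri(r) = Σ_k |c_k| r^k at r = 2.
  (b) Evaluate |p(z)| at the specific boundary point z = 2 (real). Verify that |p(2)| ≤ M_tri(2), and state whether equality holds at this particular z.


Coefficients: c_0 = -3, c_1 = 1, c_2 = 0, c_3 = -1. Radius r = 2.
Part (a). Triangle bound: M_tri(r) = Σ_k |c_k| r^k
  = |-3|·2^0 + |1|·2^1 + |0|·2^2 + |-1|·2^3
  = 3 + 2 + 0 + 8 = 13.
This bounds M(r) := max_{|z|=r} |p(z)| from above; equality holds iff all terms c_k z^k can be made to align in phase at a single z on |z|=r.
Part (b). At z = 2 (real, on the circle |z| = r):
  p(2) = (-3)·2^0 + (1)·2^1 + (0)·2^2 + (-1)·2^3 = -9.
  |p(2)| = 9.
Check: |p(2)| = 9 ≤ 13 = M_tri(2). ✓ Equality does not hold at z = 2 (the coefficients have mixed signs, so the terms do not all align in phase there).

M_tri(2) = 13; |p(2)| = 9; equality at z=2: no.


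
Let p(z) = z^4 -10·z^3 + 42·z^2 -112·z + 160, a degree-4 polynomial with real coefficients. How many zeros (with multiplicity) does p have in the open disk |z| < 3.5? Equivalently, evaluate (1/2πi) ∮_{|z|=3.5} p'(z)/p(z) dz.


The zeros of p are: 4, (1 + 3i), (1 - 3i), 4.
Their magnitudes are: 4, 3.162, 3.162, 4.
Zeros with |z| < R = 3.5: (1 + 3i), (1 - 3i).
Count = 2.
By the argument principle, (1/2πi) ∮_{|z|=R} p'(z)/p(z) dz equals exactly this count.

Number of zeros inside |z| < 3.5: 2.


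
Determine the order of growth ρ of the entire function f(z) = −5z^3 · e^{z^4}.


M(r) = max_{|z|=r} |-5|·|z|^3·|e^{z^4}| = 5·r^3 · e^{1r^4} (the factors attain their maxima compatibly on |z|=r). Then log M(r) = log 5 + 3·log r + 1r^4, dominated by the last term, so log log M(r) ~ 4·log r. The polynomial factor -5z^3 contributes only a log r term and does not affect the order. ρ = 4.
Therefore ρ = 4.

Order ρ = 4.


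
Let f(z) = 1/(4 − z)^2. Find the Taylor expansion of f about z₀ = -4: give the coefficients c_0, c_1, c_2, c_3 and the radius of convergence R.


Let w = z − z₀, so z = z₀ + w.
Then 4 − z = 4 − (z₀ + w) = (4 − z₀) − w = 8 − w.
f(z) = 1/(8 − w)^2 = (1/(8)^2) · (1 − w/(8))^{−2}.
By the binomial series (1−u)^{−2} = Σ_{n≥0} C(n+1, 1) u^n for |u|<1, with u = w/(8):
  c_n = C(n+1, 1) / (8)^(n+2).
  c_0 = 1/(8)^2 = 1/64.
  c_1 = 2/(8)^3 = 1/256.
  c_2 = 3/(8)^4 = 3/4096.
  c_3 = 4/(8)^5 = 1/8192.
The series is valid for |w/d| < 1, i.e. |z − z₀| < |d|.
Radius of convergence: R = |4 − z₀| = |8| = 8 (distance from z₀ to the singularity z = 4).

c_0 = 1/64, c_1 = 1/256, c_2 = 3/4096, c_3 = 1/8192; R = 8.


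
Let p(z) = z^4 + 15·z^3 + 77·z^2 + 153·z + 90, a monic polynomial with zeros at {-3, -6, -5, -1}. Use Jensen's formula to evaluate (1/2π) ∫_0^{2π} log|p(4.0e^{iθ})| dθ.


Zeros: -6, -5, -3, -1; r = 4.0.
Inside |z| < r: -3, -1. Outside (|z| ≥ r): -6, -5.
p(0) = 90, so log|p(0)| = log(90) = 4.4998.
Apply Jensen: I(r) = log|p(0)| + Σ_k log(r/|z_k|), summed over zeros inside |z| < r.
  log(r/|z_k|) for z_k = -3: log(4.0/3) = 0.2877
  log(r/|z_k|) for z_k = -1: log(4.0/1) = 1.3863
  Outside zeros (-6, -5) contribute nothing to the Jensen sum.
Sum over inside zeros: 1.6740.
I(r) = log|p(0)| + (inside sum) = 4.4998 + 1.6740 = 6.1738.
Note: since some zeros are outside |z| ≤ r, the simplified n·log(r) form does NOT apply — only the inside zeros contribute.

I(r) ≈ 6.1738.


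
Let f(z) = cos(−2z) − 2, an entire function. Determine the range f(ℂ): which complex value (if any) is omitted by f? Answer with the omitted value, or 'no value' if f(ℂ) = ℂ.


Little Picard bounds the complement of f(ℂ) to at most one point.
cos is entire and surjective onto ℂ: for every w ∈ ℂ, cos(ζ) = w has a solution ζ ∈ ℂ (e.g., via the complex inverse arccos). With ζ = −2z this gives z = ζ/(-2). Then 1·cos(−2z) takes every value in 1·ℂ = ℂ, and adding -2 is a bijection of ℂ. So f is surjective and omits no value. (Note: only on the real line is cos bounded by [−1, 1].)

Omitted value: no value.


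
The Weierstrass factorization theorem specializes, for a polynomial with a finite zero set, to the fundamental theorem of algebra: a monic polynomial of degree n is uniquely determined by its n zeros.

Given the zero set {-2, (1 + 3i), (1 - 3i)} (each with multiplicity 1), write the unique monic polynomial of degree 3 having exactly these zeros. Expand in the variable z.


The polynomial is p(z) = ∏_{α ∈ S} (z − α), where S = {-2, (1 + 3i), (1 - 3i)}.
Expanding the product yields: p(z) = z^3 + 6·z + 20.
Note conjugate pairs combine to real quadratics: (z − (1+3i))(z − (1−3i)) = z² − 2z + 10.
The resulting polynomial has degree 3 and real coefficients as required.

p(z) = z^3 + 6·z + 20.


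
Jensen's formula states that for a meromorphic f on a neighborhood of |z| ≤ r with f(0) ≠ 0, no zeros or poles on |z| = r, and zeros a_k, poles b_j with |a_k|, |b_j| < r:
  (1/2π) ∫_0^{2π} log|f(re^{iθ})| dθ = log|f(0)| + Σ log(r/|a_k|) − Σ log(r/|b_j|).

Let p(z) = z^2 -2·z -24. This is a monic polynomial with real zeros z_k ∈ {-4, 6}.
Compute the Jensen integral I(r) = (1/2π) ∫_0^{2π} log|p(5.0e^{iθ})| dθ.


Zeros: -4, 6; r = 5.0.
Inside |z| < r: -4. Outside (|z| ≥ r): 6.
p(0) = -24, so log|p(0)| = log(24) = 3.1781.
Apply Jensen: I(r) = log|p(0)| + Σ_k log(r/|z_k|), summed over zeros inside |z| < r.
  log(r/|z_k|) for z_k = -4: log(5.0/4) = 0.2231
  Outside zeros (6) contribute nothing to the Jensen sum.
Sum over inside zeros: 0.2231.
I(r) = log|p(0)| + (inside sum) = 3.1781 + 0.2231 = 3.4012.
Note: since some zeros are outside |z| ≤ r, the simplified n·log(r) form does NOT apply — only the inside zeros contribute.

I(r) ≈ 3.4012.


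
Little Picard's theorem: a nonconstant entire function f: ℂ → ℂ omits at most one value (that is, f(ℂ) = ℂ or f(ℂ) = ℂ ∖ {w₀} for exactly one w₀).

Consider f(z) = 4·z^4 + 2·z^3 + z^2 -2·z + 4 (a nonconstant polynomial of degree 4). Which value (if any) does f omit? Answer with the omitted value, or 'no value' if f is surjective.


Little Picard bounds the complement of f(ℂ) to at most one point.
For every w ∈ ℂ, the equation p(z) − w = 0 is a nonconstant polynomial in z and hence has at least one root by the fundamental theorem of algebra. So p is surjective onto ℂ, omitting no value.

Omitted value: no value.


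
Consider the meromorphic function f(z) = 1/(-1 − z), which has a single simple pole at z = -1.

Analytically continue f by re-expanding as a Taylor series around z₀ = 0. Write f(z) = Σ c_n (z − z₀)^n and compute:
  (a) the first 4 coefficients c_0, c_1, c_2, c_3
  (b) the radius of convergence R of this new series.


Let w = z − z₀, so z = z₀ + w.
Then -1 − z = -1 − (z₀ + w) = (-1 − z₀) − w = -1 − w.
f(z) = 1/(-1 − w) = (1/(-1)) · 1/(1 − w/(-1)) = Σ_{n≥0} w^n / (-1)^(n+1).
So c_n = 1/(-1)^(n+1):
  c_0 = 1/(-1)^1 = -1.
  c_1 = 1/(-1)^2 = 1.
  c_2 = 1/(-1)^3 = -1.
  c_3 = 1/(-1)^4 = 1.
The series is valid for |w/d| < 1, i.e. |z − z₀| < |d|.
Radius of convergence: R = |-1 − z₀| = |-1| = 1 (distance from z₀ to the singularity z = -1).

c_0 = -1, c_1 = 1, c_2 = -1, c_3 = 1; R = 1.


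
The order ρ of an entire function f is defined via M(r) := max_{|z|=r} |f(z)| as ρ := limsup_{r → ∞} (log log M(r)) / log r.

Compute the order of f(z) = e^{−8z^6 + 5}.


|e^{−8z^6 + 5}| = e^{Re(-8·z^6) + 5} ≤ e^{8|z|^6 + 5} = e^{8r^6 + 5} on |z| = r, so ρ ≤ 6. Choosing z on |z|=r so that -8·z^6 is real positive (always possible by picking arg z appropriately) gives |f(z)| = e^{8r^6 + 5}, matching the bound. The additive constant 5 does not affect log log M(r) ~ 6·log r. Hence ρ = 6.
Therefore ρ = 6.

Order ρ = 6.


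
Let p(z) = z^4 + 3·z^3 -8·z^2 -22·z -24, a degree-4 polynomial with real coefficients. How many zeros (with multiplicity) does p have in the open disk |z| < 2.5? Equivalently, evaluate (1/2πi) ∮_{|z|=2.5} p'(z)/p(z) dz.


The zeros of p are: 3, (-1 + 1i), (-1 - 1i), -4.
Their magnitudes are: 3, 1.414, 1.414, 4.
Zeros with |z| < R = 2.5: (-1 + 1i), (-1 - 1i).
Count = 2.
By the argument principle, (1/2πi) ∮_{|z|=R} p'(z)/p(z) dz equals exactly this count.

Number of zeros inside |z| < 2.5: 2.


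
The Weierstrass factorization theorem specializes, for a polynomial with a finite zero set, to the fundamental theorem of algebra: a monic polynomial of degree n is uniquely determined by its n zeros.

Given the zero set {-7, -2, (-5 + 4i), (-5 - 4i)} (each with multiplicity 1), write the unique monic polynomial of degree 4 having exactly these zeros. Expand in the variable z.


The polynomial is p(z) = ∏_{α ∈ S} (z − α), where S = {-7, -2, (-5 + 4i), (-5 - 4i)}.
Expanding the product yields: p(z) = z^4 + 19·z^3 + 145·z^2 + 509·z + 574.
Note conjugate pairs combine to real quadratics: (z − (-5+4i))(z − (-5−4i)) = z² + 10z + 41.
The resulting polynomial has degree 4 and real coefficients as required.

p(z) = z^4 + 19·z^3 + 145·z^2 + 509·z + 574.


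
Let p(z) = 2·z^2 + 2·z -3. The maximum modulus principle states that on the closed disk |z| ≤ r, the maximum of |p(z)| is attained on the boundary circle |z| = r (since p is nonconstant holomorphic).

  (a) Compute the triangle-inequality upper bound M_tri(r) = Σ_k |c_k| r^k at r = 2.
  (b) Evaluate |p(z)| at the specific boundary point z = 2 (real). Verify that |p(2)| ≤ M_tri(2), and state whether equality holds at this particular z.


Coefficients: c_0 = -3, c_1 = 2, c_2 = 2. Radius r = 2.
Part (a). Triangle bound: M_tri(r) = Σ_k |c_k| r^k
  = |-3|·2^0 + |2|·2^1 + |2|·2^2
  = 3 + 4 + 8 = 15.
This bounds M(r) := max_{|z|=r} |p(z)| from above; equality holds iff all terms c_k z^k can be made to align in phase at a single z on |z|=r.
Part (b). At z = 2 (real, on the circle |z| = r):
  p(2) = (-3)·2^0 + (2)·2^1 + (2)·2^2 = 9.
  |p(2)| = 9.
Check: |p(2)| = 9 ≤ 15 = M_tri(2). ✓ Equality does not hold at z = 2 (the coefficients have mixed signs, so the terms do not all align in phase there).

M_tri(2) = 15; |p(2)| = 9; equality at z=2: no.


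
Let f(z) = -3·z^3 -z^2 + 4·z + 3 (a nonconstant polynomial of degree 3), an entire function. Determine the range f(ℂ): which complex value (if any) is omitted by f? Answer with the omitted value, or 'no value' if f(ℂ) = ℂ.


Little Picard bounds the complement of f(ℂ) to at most one point.
For every w ∈ ℂ, the equation p(z) − w = 0 is a nonconstant polynomial in z and hence has at least one root by the fundamental theorem of algebra. So p is surjective onto ℂ, omitting no value.

Omitted value: no value.


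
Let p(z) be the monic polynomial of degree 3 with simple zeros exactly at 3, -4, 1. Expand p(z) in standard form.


The polynomial is p(z) = ∏_{α ∈ S} (z − α), where S = {3, -4, 1}.
Expanding the product yields: p(z) = z^3 -13·z + 12.
The resulting polynomial has degree 3 and real coefficients as required.

p(z) = z^3 -13·z + 12.


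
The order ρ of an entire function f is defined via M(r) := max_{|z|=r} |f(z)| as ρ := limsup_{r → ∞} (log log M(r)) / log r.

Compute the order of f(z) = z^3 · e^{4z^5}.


M(r) = max_{|z|=r} |1|·|z|^3·|e^{4z^5}| = 1·r^3 · e^{4r^5} (the factors attain their maxima compatibly on |z|=r). Then log M(r) = log 1 + 3·log r + 4r^5, dominated by the last term, so log log M(r) ~ 5·log r. The polynomial factor 1z^3 contributes only a log r term and does not affect the order. ρ = 5.
Therefore ρ = 5.

Order ρ = 5.


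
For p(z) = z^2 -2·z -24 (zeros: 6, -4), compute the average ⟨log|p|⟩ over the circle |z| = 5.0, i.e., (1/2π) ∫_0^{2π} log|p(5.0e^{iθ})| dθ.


Zeros: -4, 6; r = 5.0.
Inside |z| < r: -4. Outside (|z| ≥ r): 6.
p(0) = -24, so log|p(0)| = log(24) = 3.1781.
Apply Jensen: I(r) = log|p(0)| + Σ_k log(r/|z_k|), summed over zeros inside |z| < r.
  log(r/|z_k|) for z_k = -4: log(5.0/4) = 0.2231
  Outside zeros (6) contribute nothing to the Jensen sum.
Sum over inside zeros: 0.2231.
I(r) = log|p(0)| + (inside sum) = 3.1781 + 0.2231 = 3.4012.
Note: since some zeros are outside |z| ≤ r, the simplified n·log(r) form does NOT apply — only the inside zeros contribute.

I(r) ≈ 3.4012.


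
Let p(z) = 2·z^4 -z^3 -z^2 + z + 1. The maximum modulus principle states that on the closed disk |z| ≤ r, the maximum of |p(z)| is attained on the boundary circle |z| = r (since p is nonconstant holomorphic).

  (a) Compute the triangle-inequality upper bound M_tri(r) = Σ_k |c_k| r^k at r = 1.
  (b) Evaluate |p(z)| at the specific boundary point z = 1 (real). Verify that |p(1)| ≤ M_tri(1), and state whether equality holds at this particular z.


Coefficients: c_0 = 1, c_1 = 1, c_2 = -1, c_3 = -1, c_4 = 2. Radius r = 1.
Part (a). Triangle bound: M_tri(r) = Σ_k |c_k| r^k
  = |1|·1^0 + |1|·1^1 + |-1|·1^2 + |-1|·1^3 + |2|·1^4
  = 1 + 1 + 1 + 1 + 2 = 6.
This bounds M(r) := max_{|z|=r} |p(z)| from above; equality holds iff all terms c_k z^k can be made to align in phase at a single z on |z|=r.
Part (b). At z = 1 (real, on the circle |z| = r):
  p(1) = (1)·1^0 + (1)·1^1 + (-1)·1^2 + (-1)·1^3 + (2)·1^4 = 2.
  |p(1)| = 2.
Check: |p(1)| = 2 ≤ 6 = M_tri(1). ✓ Equality does not hold at z = 1 (the coefficients have mixed signs, so the terms do not all align in phase there).

M_tri(1) = 6; |p(1)| = 2; equality at z=1: no.


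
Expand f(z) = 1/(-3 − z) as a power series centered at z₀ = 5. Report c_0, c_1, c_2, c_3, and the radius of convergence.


Let w = z − z₀, so z = z₀ + w.
Then -3 − z = -3 − (z₀ + w) = (-3 − z₀) − w = -8 − w.
f(z) = 1/(-8 − w) = (1/(-8)) · 1/(1 − w/(-8)) = Σ_{n≥0} w^n / (-8)^(n+1).
So c_n = 1/(-8)^(n+1):
  c_0 = 1/(-8)^1 = -1/8.
  c_1 = 1/(-8)^2 = 1/64.
  c_2 = 1/(-8)^3 = -1/512.
  c_3 = 1/(-8)^4 = 1/4096.
The series is valid for |w/d| < 1, i.e. |z − z₀| < |d|.
Radius of convergence: R = |-3 − z₀| = |-8| = 8 (distance from z₀ to the singularity z = -3).

c_0 = -1/8, c_1 = 1/64, c_2 = -1/512, c_3 = 1/4096; R = 8.


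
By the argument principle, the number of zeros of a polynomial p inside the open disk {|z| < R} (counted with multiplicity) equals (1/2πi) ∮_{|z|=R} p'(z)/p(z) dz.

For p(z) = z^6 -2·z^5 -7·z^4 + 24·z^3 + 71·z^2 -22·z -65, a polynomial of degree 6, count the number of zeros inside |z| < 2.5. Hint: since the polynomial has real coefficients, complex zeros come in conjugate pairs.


The zeros of p are: (3 + 2i), (3 - 2i), 1, (-2 + 1i), (-2 - 1i), -1.
Their magnitudes are: 3.606, 3.606, 1, 2.236, 2.236, 1.
Zeros with |z| < R = 2.5: 1, (-2 + 1i), (-2 - 1i), -1.
Count = 4.
By the argument principle, (1/2πi) ∮_{|z|=R} p'(z)/p(z) dz equals exactly this count.

Number of zeros inside |z| < 2.5: 4.


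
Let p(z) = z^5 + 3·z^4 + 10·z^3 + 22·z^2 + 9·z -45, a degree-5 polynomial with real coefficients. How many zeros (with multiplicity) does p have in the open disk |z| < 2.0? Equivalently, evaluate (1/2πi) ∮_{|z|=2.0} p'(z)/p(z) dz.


The zeros of p are: 1, (-2 + 1i), (-2 - 1i), (0 + 3i), (0 - 3i).
Their magnitudes are: 1, 2.236, 2.236, 3, 3.
Zeros with |z| < R = 2.0: 1.
Count = 1.
By the argument principle, (1/2πi) ∮_{|z|=R} p'(z)/p(z) dz equals exactly this count.

Number of zeros inside |z| < 2.0: 1.


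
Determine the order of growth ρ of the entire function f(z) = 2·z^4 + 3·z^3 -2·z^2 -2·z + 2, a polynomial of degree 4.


|f(z)| ≤ Σ|c_k|·r^k = O(r^4) as r → ∞. Polynomial growth is O(e^{r^ε}) for every ε > 0 (since r^4/e^{r^ε} → 0), so ρ ≤ ε for all ε > 0, i.e. ρ = 0. Every nonconstant polynomial has order 0.
Therefore ρ = 0.

Order ρ = 0.


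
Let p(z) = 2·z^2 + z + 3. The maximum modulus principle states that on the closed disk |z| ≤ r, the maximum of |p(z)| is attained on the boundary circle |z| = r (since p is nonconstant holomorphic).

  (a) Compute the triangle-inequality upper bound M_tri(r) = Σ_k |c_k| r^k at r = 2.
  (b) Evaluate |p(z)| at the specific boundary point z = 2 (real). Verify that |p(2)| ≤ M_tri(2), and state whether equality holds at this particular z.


Coefficients: c_0 = 3, c_1 = 1, c_2 = 2. Radius r = 2.
Part (a). Triangle bound: M_tri(r) = Σ_k |c_k| r^k
  = |3|·2^0 + |1|·2^1 + |2|·2^2
  = 3 + 2 + 8 = 13.
This bounds M(r) := max_{|z|=r} |p(z)| from above; equality holds iff all terms c_k z^k can be made to align in phase at a single z on |z|=r.
Part (b). At z = 2 (real, on the circle |z| = r):
  p(2) = (3)·2^0 + (1)·2^1 + (2)·2^2 = 13.
  |p(2)| = 13.
Since all nonzero coefficients share the same sign, |p(2)| = 13 = M_tri(2); the triangle bound is attained at z = 2, so in fact M(r) = 13.

M_tri(2) = 13; |p(2)| = 13; equality at z=2: yes.


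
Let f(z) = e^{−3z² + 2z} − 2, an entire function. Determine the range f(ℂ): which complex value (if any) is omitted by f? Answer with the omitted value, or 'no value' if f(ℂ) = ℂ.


Little Picard bounds the complement of f(ℂ) to at most one point.
The exponent g(z) = −3z² + 2z is a nonconstant polynomial, hence surjective onto ℂ. So e^{g(z)} takes every value in {e^w : w ∈ ℂ} = ℂ ∖ {0}. Adding -2 shifts the range to ℂ ∖ {-2}. f omits exactly -2.

Omitted value: -2.


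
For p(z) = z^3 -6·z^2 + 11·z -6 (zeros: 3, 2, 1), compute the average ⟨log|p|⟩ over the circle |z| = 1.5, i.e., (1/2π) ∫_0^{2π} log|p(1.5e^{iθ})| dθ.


Zeros: 1, 2, 3; r = 1.5.
Inside |z| < r: 1. Outside (|z| ≥ r): 2, 3.
p(0) = -6, so log|p(0)| = log(6) = 1.7918.
Apply Jensen: I(r) = log|p(0)| + Σ_k log(r/|z_k|), summed over zeros inside |z| < r.
  log(r/|z_k|) for z_k = 1: log(1.5/1) = 0.4055
  Outside zeros (2, 3) contribute nothing to the Jensen sum.
Sum over inside zeros: 0.4055.
I(r) = log|p(0)| + (inside sum) = 1.7918 + 0.4055 = 2.1972.
Note: since some zeros are outside |z| ≤ r, the simplified n·log(r) form does NOT apply — only the inside zeros contribute.

I(r) ≈ 2.1972.


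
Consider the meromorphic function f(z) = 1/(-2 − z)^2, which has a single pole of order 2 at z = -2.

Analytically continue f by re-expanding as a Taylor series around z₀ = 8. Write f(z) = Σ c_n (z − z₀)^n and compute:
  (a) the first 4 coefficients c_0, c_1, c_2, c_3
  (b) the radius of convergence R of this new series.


Let w = z − z₀, so z = z₀ + w.
Then -2 − z = -2 − (z₀ + w) = (-2 − z₀) − w = -10 − w.
f(z) = 1/(-10 − w)^2 = (1/(-10)^2) · (1 − w/(-10))^{−2}.
By the binomial series (1−u)^{−2} = Σ_{n≥0} C(n+1, 1) u^n for |u|<1, with u = w/(-10):
  c_n = C(n+1, 1) / (-10)^(n+2).
  c_0 = 1/(-10)^2 = 1/100.
  c_1 = 2/(-10)^3 = -1/500.
  c_2 = 3/(-10)^4 = 3/10000.
  c_3 = 4/(-10)^5 = -1/25000.
The series is valid for |w/d| < 1, i.e. |z − z₀| < |d|.
Radius of convergence: R = |-2 − z₀| = |-10| = 10 (distance from z₀ to the singularity z = -2).

c_0 = 1/100, c_1 = -1/500, c_2 = 3/10000, c_3 = -1/25000; R = 10.


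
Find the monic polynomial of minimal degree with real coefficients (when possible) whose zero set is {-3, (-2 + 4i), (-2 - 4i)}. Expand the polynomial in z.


The polynomial is p(z) = ∏_{α ∈ S} (z − α), where S = {-3, (-2 + 4i), (-2 - 4i)}.
Expanding the product yields: p(z) = z^3 + 7·z^2 + 32·z + 60.
Note conjugate pairs combine to real quadratics: (z − (-2+4i))(z − (-2−4i)) = z² + 4z + 20.
The resulting polynomial has degree 3 and real coefficients as required.

p(z) = z^3 + 7·z^2 + 32·z + 60.


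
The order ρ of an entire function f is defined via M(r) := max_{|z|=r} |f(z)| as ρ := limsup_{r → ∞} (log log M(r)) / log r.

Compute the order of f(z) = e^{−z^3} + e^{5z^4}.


Each summand is entire of order 3 and 4 respectively (as in the single-exponential case). The order of a sum is at most the max of the orders, so ρ ≤ 4. For the lower bound: on |z|=r choose arg z so that 5z^4 is real positive; then |e^{5z^4}| = e^{5r^4} while |e^{-1z^3}| ≤ e^{1r^3} = o(e^{5r^4}). So |f| ≥ e^{5r^4}(1 − o(1)) and ρ ≥ 4. Hence ρ = max(3, 4) = 4.
Therefore ρ = 4.

Order ρ = 4.


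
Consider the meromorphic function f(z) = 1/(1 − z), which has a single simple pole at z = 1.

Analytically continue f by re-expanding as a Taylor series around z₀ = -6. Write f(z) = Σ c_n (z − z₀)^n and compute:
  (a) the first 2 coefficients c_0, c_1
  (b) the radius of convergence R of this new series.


Let w = z − z₀, so z = z₀ + w.
Then 1 − z = 1 − (z₀ + w) = (1 − z₀) − w = 7 − w.
f(z) = 1/(7 − w) = (1/(7)) · 1/(1 − w/(7)) = Σ_{n≥0} w^n / (7)^(n+1).
So c_n = 1/(7)^(n+1):
  c_0 = 1/(7)^1 = 1/7.
  c_1 = 1/(7)^2 = 1/49.
The series is valid for |w/d| < 1, i.e. |z − z₀| < |d|.
Radius of convergence: R = |1 − z₀| = |7| = 7 (distance from z₀ to the singularity z = 1).

c_0 = 1/7, c_1 = 1/49; R = 7.


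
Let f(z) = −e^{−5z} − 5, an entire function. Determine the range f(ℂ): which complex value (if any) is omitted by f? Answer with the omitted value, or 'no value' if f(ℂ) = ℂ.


Little Picard bounds the complement of f(ℂ) to at most one point.
e^{−5z} is never zero on ℂ, so -1·e^{−5z} takes every value in ℂ ∖ {0}. Adding -5 shifts the range to ℂ ∖ {-5}. Thus f omits exactly the value -5.

Omitted value: -5.


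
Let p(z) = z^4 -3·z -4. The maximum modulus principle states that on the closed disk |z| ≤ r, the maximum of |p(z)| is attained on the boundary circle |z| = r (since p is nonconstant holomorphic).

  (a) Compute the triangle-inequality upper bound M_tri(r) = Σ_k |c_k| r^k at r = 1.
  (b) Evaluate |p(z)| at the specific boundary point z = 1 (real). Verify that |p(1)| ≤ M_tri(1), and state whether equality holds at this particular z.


Coefficients: c_0 = -4, c_1 = -3, c_2 = 0, c_3 = 0, c_4 = 1. Radius r = 1.
Part (a). Triangle bound: M_tri(r) = Σ_k |c_k| r^k
  = |-4|·1^0 + |-3|·1^1 + |0|·1^2 + |0|·1^3 + |1|·1^4
  = 4 + 3 + 0 + 0 + 1 = 8.
This bounds M(r) := max_{|z|=r} |p(z)| from above; equality holds iff all terms c_k z^k can be made to align in phase at a single z on |z|=r.
Part (b). At z = 1 (real, on the circle |z| = r):
  p(1) = (-4)·1^0 + (-3)·1^1 + (0)·1^2 + (0)·1^3 + (1)·1^4 = -6.
  |p(1)| = 6.
Check: |p(1)| = 6 ≤ 8 = M_tri(1). ✓ Equality does not hold at z = 1 (the coefficients have mixed signs, so the terms do not all align in phase there).

M_tri(1) = 8; |p(1)| = 6; equality at z=1: no.


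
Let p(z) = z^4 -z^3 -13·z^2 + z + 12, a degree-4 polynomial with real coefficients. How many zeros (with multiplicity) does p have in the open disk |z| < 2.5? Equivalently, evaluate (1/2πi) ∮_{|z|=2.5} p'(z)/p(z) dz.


The zeros of p are: 4, 1, -3, -1.
Their magnitudes are: 4, 1, 3, 1.
Zeros with |z| < R = 2.5: 1, -1.
Count = 2.
By the argument principle, (1/2πi) ∮_{|z|=R} p'(z)/p(z) dz equals exactly this count.

Number of zeros inside |z| < 2.5: 2.


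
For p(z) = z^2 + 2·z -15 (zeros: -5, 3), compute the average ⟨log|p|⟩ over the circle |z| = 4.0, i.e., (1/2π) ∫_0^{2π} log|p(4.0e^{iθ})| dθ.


Zeros: -5, 3; r = 4.0.
Inside |z| < r: 3. Outside (|z| ≥ r): -5.
p(0) = -15, so log|p(0)| = log(15) = 2.7081.
Apply Jensen: I(r) = log|p(0)| + Σ_k log(r/|z_k|), summed over zeros inside |z| < r.
  log(r/|z_k|) for z_k = 3: log(4.0/3) = 0.2877
  Outside zeros (-5) contribute nothing to the Jensen sum.
Sum over inside zeros: 0.2877.
I(r) = log|p(0)| + (inside sum) = 2.7081 + 0.2877 = 2.9957.
Note: since some zeros are outside |z| ≤ r, the simplified n·log(r) form does NOT apply — only the inside zeros contribute.

I(r) ≈ 2.9957.


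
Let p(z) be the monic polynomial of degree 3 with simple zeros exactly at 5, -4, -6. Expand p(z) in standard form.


The polynomial is p(z) = ∏_{α ∈ S} (z − α), where S = {5, -4, -6}.
Expanding the product yields: p(z) = z^3 + 5·z^2 -26·z -120.
The resulting polynomial has degree 3 and real coefficients as required.

p(z) = z^3 + 5·z^2 -26·z -120.


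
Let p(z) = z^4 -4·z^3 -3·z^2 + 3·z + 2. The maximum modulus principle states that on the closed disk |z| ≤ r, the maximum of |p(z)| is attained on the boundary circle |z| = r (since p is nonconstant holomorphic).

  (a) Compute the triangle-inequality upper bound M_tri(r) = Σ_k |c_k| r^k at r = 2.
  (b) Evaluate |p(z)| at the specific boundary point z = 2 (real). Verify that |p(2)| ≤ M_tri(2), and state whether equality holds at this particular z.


Coefficients: c_0 = 2, c_1 = 3, c_2 = -3, c_3 = -4, c_4 = 1. Radius r = 2.
Part (a). Triangle bound: M_tri(r) = Σ_k |c_k| r^k
  = |2|·2^0 + |3|·2^1 + |-3|·2^2 + |-4|·2^3 + |1|·2^4
  = 2 + 6 + 12 + 32 + 16 = 68.
This bounds M(r) := max_{|z|=r} |p(z)| from above; equality holds iff all terms c_k z^k can be made to align in phase at a single z on |z|=r.
Part (b). At z = 2 (real, on the circle |z| = r):
  p(2) = (2)·2^0 + (3)·2^1 + (-3)·2^2 + (-4)·2^3 + (1)·2^4 = -20.
  |p(2)| = 20.
Check: |p(2)| = 20 ≤ 68 = M_tri(2). ✓ Equality does not hold at z = 2 (the coefficients have mixed signs, so the terms do not all align in phase there).

M_tri(2) = 68; |p(2)| = 20; equality at z=2: no.


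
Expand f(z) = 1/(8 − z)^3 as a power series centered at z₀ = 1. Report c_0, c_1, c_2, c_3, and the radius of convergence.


Let w = z − z₀, so z = z₀ + w.
Then 8 − z = 8 − (z₀ + w) = (8 − z₀) − w = 7 − w.
f(z) = 1/(7 − w)^3 = (1/(7)^3) · (1 − w/(7))^{−3}.
By the binomial series (1−u)^{−3} = Σ_{n≥0} C(n+2, 2) u^n for |u|<1, with u = w/(7):
  c_n = C(n+2, 2) / (7)^(n+3).
  c_0 = 1/(7)^3 = 1/343.
  c_1 = 3/(7)^4 = 3/2401.
  c_2 = 6/(7)^5 = 6/16807.
  c_3 = 10/(7)^6 = 10/117649.
The series is valid for |w/d| < 1, i.e. |z − z₀| < |d|.
Radius of convergence: R = |8 − z₀| = |7| = 7 (distance from z₀ to the singularity z = 8).

c_0 = 1/343, c_1 = 3/2401, c_2 = 6/16807, c_3 = 10/117649; R = 7.


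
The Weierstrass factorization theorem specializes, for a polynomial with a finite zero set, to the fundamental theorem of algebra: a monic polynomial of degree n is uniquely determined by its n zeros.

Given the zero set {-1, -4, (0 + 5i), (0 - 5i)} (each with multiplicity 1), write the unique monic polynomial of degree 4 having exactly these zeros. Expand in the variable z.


The polynomial is p(z) = ∏_{α ∈ S} (z − α), where S = {-1, -4, (0 + 5i), (0 - 5i)}.
Expanding the product yields: p(z) = z^4 + 5·z^3 + 29·z^2 + 125·z + 100.
Note conjugate pairs combine to real quadratics: (z − (0+5i))(z − (0−5i)) = z² + 25.
The resulting polynomial has degree 4 and real coefficients as required.

p(z) = z^4 + 5·z^3 + 29·z^2 + 125·z + 100.


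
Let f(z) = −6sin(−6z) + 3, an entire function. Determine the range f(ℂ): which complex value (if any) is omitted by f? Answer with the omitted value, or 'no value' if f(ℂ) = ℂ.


Little Picard bounds the complement of f(ℂ) to at most one point.
sin is entire and surjective onto ℂ: for every w ∈ ℂ, sin(ζ) = w has a solution ζ ∈ ℂ (e.g., via the complex inverse arcsin). With ζ = −6z this gives z = ζ/(-6). Then -6·sin(−6z) takes every value in -6·ℂ = ℂ, and adding 3 is a bijection of ℂ. So f is surjective and omits no value. (Note: only on the real line is sin bounded by [−1, 1].)

Omitted value: no value.


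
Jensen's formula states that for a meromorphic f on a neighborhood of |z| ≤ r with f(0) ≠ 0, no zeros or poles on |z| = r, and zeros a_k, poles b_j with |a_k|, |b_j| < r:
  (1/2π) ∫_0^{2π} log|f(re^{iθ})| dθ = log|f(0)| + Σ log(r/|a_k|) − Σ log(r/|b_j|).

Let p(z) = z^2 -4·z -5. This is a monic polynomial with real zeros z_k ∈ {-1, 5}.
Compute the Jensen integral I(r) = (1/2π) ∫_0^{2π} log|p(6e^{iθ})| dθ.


Zeros: -1, 5; r = 6.
Inside |z| < r: -1, 5. Outside (|z| ≥ r): ∅.
p(0) = -5, so log|p(0)| = log(5) = 1.6094.
Apply Jensen: I(r) = log|p(0)| + Σ_k log(r/|z_k|), summed over zeros inside |z| < r.
  log(r/|z_k|) for z_k = -1: log(6/1) = 1.7918
  log(r/|z_k|) for z_k = 5: log(6/5) = 0.1823
Sum over inside zeros: 1.9741.
I(r) = log|p(0)| + (inside sum) = 1.6094 + 1.9741 = 3.5835.
Closed form (all zeros inside, monic): I(r) = n·log(r) = 2·log(6) = 3.5835. ✓

I(r) ≈ 3.5835.


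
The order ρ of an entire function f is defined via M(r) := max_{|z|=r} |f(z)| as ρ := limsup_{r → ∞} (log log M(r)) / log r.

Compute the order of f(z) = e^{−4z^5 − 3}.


|e^{−4z^5 − 3}| = e^{Re(-4·z^5) + -3} ≤ e^{4|z|^5 + -3} = e^{4r^5 + -3} on |z| = r, so ρ ≤ 5. Choosing z on |z|=r so that -4·z^5 is real positive (always possible by picking arg z appropriately) gives |f(z)| = e^{4r^5 + -3}, matching the bound. The additive constant -3 does not affect log log M(r) ~ 5·log r. Hence ρ = 5.
Therefore ρ = 5.

Order ρ = 5.
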